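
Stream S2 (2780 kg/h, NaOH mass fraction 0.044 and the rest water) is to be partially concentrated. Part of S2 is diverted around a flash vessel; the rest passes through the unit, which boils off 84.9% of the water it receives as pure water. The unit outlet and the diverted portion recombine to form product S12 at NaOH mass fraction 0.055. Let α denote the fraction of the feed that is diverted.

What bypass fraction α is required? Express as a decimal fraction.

0.754

All 2780×0.044 = 122.32 kg/h of NaOH reaches S12, so S12 = 122.32/0.055 = 2224 kg/h and vapour = 556 kg/h.
The evaporator receives (1−α)·2780 of feed at 0.956 water and removes 0.849 of that water:
0.849×0.956×(1−α)×2780 = 556
(1−α) = 556/2256.4 = 0.2464;  α = 0.7536.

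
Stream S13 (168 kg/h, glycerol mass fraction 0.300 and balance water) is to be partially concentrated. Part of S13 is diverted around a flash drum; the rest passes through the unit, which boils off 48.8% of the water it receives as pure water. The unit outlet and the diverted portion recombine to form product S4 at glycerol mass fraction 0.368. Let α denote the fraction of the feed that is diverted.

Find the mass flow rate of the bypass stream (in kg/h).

All 168×0.300 = 50.4 kg/h of glycerol reaches S4, so S4 = 50.4/0.368 = 136.96 kg/h and vapour = 31.043 kg/h.
The evaporator receives (1−α)·168 of feed at 0.700 water and removes 0.488 of that water:
0.488×0.700×(1−α)×168 = 31.043
(1−α) = 31.043/57.389 = 0.5409;  α = 0.4591.
Bypass flow = 0.4591×168 = 77.123 kg/h.

77.12 kg/h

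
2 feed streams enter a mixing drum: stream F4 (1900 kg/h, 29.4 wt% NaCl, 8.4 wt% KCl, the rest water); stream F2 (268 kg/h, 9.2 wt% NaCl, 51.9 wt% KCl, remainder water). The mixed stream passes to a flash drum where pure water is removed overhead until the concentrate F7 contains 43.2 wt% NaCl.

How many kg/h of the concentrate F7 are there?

1350 kg/h

NaCl entering = 1900×0.294 + 268×0.092 = 583.26 kg/h.
All NaCl reports to F7, so F7 = 583.26/0.432 = 1350.1 kg/h.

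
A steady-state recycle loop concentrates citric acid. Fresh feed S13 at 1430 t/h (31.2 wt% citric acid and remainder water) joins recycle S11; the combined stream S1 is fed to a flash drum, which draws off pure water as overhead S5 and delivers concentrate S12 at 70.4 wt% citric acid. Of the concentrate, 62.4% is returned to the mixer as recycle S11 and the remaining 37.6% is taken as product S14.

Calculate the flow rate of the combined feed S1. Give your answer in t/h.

2482 t/h

Overall citric acid balance (none leaves overhead): citric acid in fresh feed = citric acid in product, i.e. 1430×0.312 = (1−0.624)·S12·0.704.
S12 = 446.16/(0.704×0.376) = 1685.5 t/h.
Recycle S11 = 0.624×1685.5 = 1051.8 t/h.
Combined feed S1 = 1430 + 1051.8 = 2481.8 t/h.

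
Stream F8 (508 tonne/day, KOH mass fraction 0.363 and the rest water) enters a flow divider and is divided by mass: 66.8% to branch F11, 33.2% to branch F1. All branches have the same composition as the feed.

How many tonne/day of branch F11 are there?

Branch F11 flow = 0.668×508 = 339.34 tonne/day.

339.3 tonne/day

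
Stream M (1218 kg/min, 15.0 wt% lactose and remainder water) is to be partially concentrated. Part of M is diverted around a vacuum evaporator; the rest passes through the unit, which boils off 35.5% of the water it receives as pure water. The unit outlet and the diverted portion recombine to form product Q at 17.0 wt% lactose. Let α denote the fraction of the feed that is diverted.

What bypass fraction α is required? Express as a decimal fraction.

0.610

All 1218×0.150 = 182.7 kg/min of lactose reaches Q, so Q = 182.7/0.170 = 1074.7 kg/min and vapour = 143.29 kg/min.
The evaporator receives (1−α)·1218 of feed at 0.850 water and removes 0.355 of that water:
0.355×0.850×(1−α)×1218 = 143.29
(1−α) = 143.29/367.53 = 0.3899;  α = 0.6101.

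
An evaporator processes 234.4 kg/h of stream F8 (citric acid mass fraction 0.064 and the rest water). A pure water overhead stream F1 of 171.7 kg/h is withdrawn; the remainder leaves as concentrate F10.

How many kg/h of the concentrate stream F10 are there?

Concentrate = 234.4 − 171.7 = 62.7 kg/h.

62.7 kg/h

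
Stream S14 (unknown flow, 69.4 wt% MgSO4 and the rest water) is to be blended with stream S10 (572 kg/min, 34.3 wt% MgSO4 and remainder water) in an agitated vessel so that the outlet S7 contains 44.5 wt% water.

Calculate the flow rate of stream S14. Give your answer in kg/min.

872.4 kg/min

Let S14 be the unknown flow. Total out = 572 + S14.
water balance: 375.8 + 0.306·S14 = 0.445·(572 + S14)
(0.306 − 0.445)·S14 = 0.445×572 − 375.8 = -121.26
S14 = -121.26 / -0.139 = 872.4 kg/min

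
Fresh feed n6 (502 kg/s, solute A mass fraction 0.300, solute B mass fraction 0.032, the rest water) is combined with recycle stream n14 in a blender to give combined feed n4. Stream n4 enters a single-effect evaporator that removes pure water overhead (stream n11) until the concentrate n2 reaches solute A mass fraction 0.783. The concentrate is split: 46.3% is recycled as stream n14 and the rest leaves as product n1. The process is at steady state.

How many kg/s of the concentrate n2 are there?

358.2 kg/s

Overall solute A balance (none leaves overhead): solute A in fresh feed = solute A in product, i.e. 502×0.300 = (1−0.463)·n2·0.783.
n2 = 150.6/(0.783×0.537) = 358.17 kg/s.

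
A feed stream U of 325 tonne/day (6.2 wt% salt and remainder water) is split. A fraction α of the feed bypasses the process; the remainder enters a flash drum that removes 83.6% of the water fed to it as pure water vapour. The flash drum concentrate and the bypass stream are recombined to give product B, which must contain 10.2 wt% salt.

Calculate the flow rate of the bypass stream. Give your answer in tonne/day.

162.5 tonne/day

All 325×0.062 = 20.15 tonne/day of salt reaches B, so B = 20.15/0.102 = 197.55 tonne/day and vapour = 127.45 tonne/day.
The evaporator receives (1−α)·325 of feed at 0.938 water and removes 0.836 of that water:
0.836×0.938×(1−α)×325 = 127.45
(1−α) = 127.45/254.85 = 0.5001;  α = 0.4999.
Bypass flow = 0.4999×325 = 162.47 tonne/day.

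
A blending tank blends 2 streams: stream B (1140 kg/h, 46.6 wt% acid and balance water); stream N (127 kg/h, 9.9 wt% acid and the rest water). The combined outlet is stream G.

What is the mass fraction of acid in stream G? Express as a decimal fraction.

Total flow out = 1140 + 127 = 1267 kg/h.
acid in = 1140×0.466 + 127×0.099 = 543.81 kg/h.
acid mass fraction in G = 543.81/1267 = 0.429.

0.429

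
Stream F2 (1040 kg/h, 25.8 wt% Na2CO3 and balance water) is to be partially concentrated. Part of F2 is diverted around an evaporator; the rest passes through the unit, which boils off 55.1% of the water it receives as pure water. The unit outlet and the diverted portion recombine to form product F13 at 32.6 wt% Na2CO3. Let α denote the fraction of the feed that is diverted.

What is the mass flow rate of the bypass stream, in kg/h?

All 1040×0.258 = 268.32 kg/h of Na2CO3 reaches F13, so F13 = 268.32/0.326 = 823.07 kg/h and vapour = 216.93 kg/h.
The evaporator receives (1−α)·1040 of feed at 0.742 water and removes 0.551 of that water:
0.551×0.742×(1−α)×1040 = 216.93
(1−α) = 216.93/425.2 = 0.5102;  α = 0.4898.
Bypass flow = 0.4898×1040 = 509.4 kg/h.

509.4 kg/h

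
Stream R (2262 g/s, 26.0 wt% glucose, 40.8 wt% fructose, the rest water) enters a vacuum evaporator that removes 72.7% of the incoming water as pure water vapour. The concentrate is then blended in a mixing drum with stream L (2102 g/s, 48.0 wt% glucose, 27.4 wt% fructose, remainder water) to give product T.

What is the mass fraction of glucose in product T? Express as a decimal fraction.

0.418

Vapour removed = 0.727×0.332×2262 = 545.97 g/s; concentrate = 1716 g/s.
glucose reaching the mixer = 588.12 (from concentrate) + 2102×0.480 = 1597.1 g/s.
Product flow = 1716 + 2102 = 3818 g/s; glucose fraction = 0.418.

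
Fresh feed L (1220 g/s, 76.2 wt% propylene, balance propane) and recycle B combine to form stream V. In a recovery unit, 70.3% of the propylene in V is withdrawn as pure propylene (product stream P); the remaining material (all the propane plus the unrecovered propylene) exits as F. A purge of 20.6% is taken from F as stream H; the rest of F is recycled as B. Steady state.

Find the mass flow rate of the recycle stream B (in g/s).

propane enters only via L and leaves only via the purge: 1220×0.238 = 0.206×(propane in F), and the recovery unit passes all propane, so propane in V = propane in F = 1409.5 g/s.
propylene in V: m_A = 1220×0.762 + (1−0.206)·(1−0.703)·m_A, so m_A = 929.64/0.7642 = 1216.5 g/s.
F = (1−0.703)×1216.5 + 1409.5 = 1770.8 g/s.
Recycle B = (1−0.206)×1770.8 = 1406 g/s.

1406 g/s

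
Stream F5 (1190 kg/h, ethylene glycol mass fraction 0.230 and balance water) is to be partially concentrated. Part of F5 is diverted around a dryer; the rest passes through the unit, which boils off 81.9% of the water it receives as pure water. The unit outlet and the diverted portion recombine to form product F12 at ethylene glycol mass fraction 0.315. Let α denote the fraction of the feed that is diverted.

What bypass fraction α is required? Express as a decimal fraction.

0.572

All 1190×0.230 = 273.7 kg/h of ethylene glycol reaches F12, so F12 = 273.7/0.315 = 868.89 kg/h and vapour = 321.11 kg/h.
The evaporator receives (1−α)·1190 of feed at 0.770 water and removes 0.819 of that water:
0.819×0.770×(1−α)×1190 = 321.11
(1−α) = 321.11/750.45 = 0.4279;  α = 0.5721.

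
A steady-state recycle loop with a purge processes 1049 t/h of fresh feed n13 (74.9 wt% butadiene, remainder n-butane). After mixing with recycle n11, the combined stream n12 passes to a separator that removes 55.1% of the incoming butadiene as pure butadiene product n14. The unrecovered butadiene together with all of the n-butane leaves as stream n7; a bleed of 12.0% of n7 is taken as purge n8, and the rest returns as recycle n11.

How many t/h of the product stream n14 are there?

butadiene in n12: m_A = 1049×0.749 + (1−0.120)·(1−0.551)·m_A, so m_A = 785.7/0.6049 = 1298.9 t/h.
Product n14 = 0.551×1298.9 = 715.71 t/h.

715.7 t/h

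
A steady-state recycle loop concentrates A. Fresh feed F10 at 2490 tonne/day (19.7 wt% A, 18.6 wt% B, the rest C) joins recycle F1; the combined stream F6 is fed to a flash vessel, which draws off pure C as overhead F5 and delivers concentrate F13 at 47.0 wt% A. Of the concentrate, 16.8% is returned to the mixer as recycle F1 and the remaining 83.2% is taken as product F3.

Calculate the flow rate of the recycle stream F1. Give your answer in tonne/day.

210.7 tonne/day

Overall A balance (none leaves overhead): A in fresh feed = A in product, i.e. 2490×0.197 = (1−0.168)·F13·0.470.
F13 = 490.53/(0.470×0.832) = 1254.4 tonne/day.
Recycle F1 = 0.168×1254.4 = 210.74 tonne/day.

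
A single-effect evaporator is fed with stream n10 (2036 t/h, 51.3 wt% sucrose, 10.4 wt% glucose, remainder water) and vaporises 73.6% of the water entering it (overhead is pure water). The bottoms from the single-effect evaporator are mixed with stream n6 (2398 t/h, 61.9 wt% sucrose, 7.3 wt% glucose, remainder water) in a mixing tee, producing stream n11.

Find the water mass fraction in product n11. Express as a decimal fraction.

Vapour removed = 0.736×0.383×2036 = 573.92 t/h; concentrate = 1462.1 t/h.
water reaching the mixer = 205.86 (from concentrate) + 2398×0.308 = 944.45 t/h.
Product flow = 1462.1 + 2398 = 3860.1 t/h; water fraction = 0.245.

0.245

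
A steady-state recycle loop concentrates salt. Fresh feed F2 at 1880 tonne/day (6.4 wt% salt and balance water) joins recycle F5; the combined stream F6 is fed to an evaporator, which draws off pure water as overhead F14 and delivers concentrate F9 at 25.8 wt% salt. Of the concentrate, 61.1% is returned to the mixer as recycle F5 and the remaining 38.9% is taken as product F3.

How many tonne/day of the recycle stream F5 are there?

732.5 tonne/day

Overall salt balance (none leaves overhead): salt in fresh feed = salt in product, i.e. 1880×0.064 = (1−0.611)·F9·0.258.
F9 = 120.32/(0.258×0.389) = 1198.9 tonne/day.
Recycle F5 = 0.611×1198.9 = 732.5 tonne/day.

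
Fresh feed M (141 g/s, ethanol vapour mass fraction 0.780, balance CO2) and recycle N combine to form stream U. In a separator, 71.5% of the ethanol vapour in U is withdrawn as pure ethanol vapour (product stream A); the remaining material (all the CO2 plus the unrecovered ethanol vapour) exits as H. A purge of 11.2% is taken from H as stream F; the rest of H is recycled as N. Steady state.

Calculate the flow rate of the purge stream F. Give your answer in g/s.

35.72 g/s

CO2 enters only via M and leaves only via the purge: 141×0.220 = 0.112×(CO2 in H), and the separator passes all CO2, so CO2 in U = CO2 in H = 276.96 g/s.
ethanol vapour in U: m_A = 141×0.780 + (1−0.112)·(1−0.715)·m_A, so m_A = 109.98/0.7469 = 147.24 g/s.
H = (1−0.715)×147.24 + 276.96 = 318.93 g/s.
Purge F = 0.112×318.93 = 35.72 g/s.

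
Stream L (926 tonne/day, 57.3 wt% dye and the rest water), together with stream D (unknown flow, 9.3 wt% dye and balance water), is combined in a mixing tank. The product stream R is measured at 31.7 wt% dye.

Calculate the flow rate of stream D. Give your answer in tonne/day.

1058 tonne/day

Let D be the unknown flow. Total out = 926 + D.
dye balance: 530.6 + 0.093·D = 0.317·(926 + D)
(0.093 − 0.317)·D = 0.317×926 − 530.6 = -237.06
D = -237.06 / -0.224 = 1058.3 tonne/day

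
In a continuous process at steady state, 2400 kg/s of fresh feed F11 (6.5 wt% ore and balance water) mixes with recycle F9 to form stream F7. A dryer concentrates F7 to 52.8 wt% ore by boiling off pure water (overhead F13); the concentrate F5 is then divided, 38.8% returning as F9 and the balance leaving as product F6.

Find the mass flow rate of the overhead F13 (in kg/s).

Overall ore balance (none leaves overhead): ore in fresh feed = ore in product, i.e. 2400×0.065 = (1−0.388)·F5·0.528.
F5 = 156/(0.528×0.612) = 482.77 kg/s.
Recycle F9 = 0.388×482.77 = 187.31 kg/s.
Combined feed F7 = 2400 + 187.31 = 2587.3 kg/s.
Overhead F13 = F7 − F5 = 2587.3 − 482.77 = 2104.5 kg/s.

2105 kg/s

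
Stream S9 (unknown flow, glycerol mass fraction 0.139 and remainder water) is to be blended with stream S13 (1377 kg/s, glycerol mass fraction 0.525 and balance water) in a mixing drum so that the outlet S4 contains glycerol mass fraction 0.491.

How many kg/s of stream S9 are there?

133 kg/s

Let S9 be the unknown flow. Total out = 1377 + S9.
glycerol balance: 722.93 + 0.139·S9 = 0.491·(1377 + S9)
(0.139 − 0.491)·S9 = 0.491×1377 − 722.93 = -46.818
S9 = -46.818 / -0.352 = 133.01 kg/s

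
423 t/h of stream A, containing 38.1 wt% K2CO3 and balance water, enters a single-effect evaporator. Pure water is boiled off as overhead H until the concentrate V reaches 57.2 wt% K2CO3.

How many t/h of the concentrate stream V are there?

K2CO3 is conserved: 423×0.381 = 161.16 t/h all reports to the concentrate.
Concentrate = 161.16/(target fraction) = 281.75 t/h.

281.8 t/h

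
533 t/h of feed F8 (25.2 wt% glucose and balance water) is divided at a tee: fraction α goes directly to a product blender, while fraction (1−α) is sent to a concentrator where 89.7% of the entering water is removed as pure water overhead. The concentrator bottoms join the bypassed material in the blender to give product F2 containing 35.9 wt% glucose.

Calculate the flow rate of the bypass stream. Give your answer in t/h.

All 533×0.252 = 134.32 t/h of glucose reaches F2, so F2 = 134.32/0.359 = 374.14 t/h and vapour = 158.86 t/h.
The evaporator receives (1−α)·533 of feed at 0.748 water and removes 0.897 of that water:
0.897×0.748×(1−α)×533 = 158.86
(1−α) = 158.86/357.62 = 0.4442;  α = 0.5558.
Bypass flow = 0.5558×533 = 296.23 t/h.

296.2 t/h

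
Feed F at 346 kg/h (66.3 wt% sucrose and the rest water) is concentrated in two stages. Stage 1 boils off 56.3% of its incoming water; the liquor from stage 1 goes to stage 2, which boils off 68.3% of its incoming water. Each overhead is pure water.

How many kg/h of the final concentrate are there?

water in feed = 346×0.337 = 116.6 kg/h.
After stage 1: water left = (1−0.563)×116.6 = 50.955; stream total = 280.35 kg/h.
After stage 2: water left = (1−0.683)×50.955 = 16.153; final concentrate = 245.55 kg/h.

245.6 kg/h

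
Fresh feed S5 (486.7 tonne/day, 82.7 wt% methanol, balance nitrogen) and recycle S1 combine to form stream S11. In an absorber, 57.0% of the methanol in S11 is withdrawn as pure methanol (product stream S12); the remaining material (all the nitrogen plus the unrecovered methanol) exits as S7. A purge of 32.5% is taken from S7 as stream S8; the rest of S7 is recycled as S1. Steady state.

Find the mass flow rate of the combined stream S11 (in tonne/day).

nitrogen enters only via S5 and leaves only via the purge: 486.7×0.173 = 0.325×(nitrogen in S7), and the absorber passes all nitrogen, so nitrogen in S11 = nitrogen in S7 = 259.07 tonne/day.
methanol in S11: m_A = 486.7×0.827 + (1−0.325)·(1−0.570)·m_A, so m_A = 402.5/0.7097 = 567.1 tonne/day.
S11 = 567.1 + 259.07 = 826.18 tonne/day.

826.2 tonne/day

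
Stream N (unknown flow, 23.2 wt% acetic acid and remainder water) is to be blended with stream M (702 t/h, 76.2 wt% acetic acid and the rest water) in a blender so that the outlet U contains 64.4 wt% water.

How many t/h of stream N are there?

Let N be the unknown flow. Total out = 702 + N.
water balance: 167.08 + 0.768·N = 0.644·(702 + N)
(0.768 − 0.644)·N = 0.644×702 − 167.08 = 285.01
N = 285.01 / 0.124 = 2298.5 t/h

2298 t/h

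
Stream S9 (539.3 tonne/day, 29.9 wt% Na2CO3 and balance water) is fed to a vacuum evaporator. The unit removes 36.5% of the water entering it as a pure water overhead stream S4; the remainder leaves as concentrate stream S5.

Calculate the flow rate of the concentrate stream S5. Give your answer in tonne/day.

401.3 tonne/day

water entering = 539.3×0.701 = 378.05 tonne/day; overhead removed = 0.365×378.05 = 137.99 tonne/day.
Concentrate = 539.3 − 137.99 = 401.31 tonne/day.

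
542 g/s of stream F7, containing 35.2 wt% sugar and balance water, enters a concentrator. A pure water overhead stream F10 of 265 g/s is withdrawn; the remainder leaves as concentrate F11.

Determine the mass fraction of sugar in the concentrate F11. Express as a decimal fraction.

sugar is not removed: 542×0.352 = 190.78 g/s of sugar enters F11.
Concentrate = 542 − 265 = 277 g/s.
Mass fraction = 190.78/277 = 0.689.

0.689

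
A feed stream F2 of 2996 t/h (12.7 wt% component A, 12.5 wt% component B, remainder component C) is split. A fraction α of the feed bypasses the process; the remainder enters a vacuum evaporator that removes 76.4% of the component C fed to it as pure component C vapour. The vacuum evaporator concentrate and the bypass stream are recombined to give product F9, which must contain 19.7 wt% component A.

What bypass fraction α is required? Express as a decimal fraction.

0.378

All 2996×0.127 = 380.49 t/h of component A reaches F9, so F9 = 380.49/0.197 = 1931.4 t/h and vapour = 1064.6 t/h.
The evaporator receives (1−α)·2996 of feed at 0.748 component C and removes 0.764 of that component C:
0.764×0.748×(1−α)×2996 = 1064.6
(1−α) = 1064.6/1712.1 = 0.6218;  α = 0.3782.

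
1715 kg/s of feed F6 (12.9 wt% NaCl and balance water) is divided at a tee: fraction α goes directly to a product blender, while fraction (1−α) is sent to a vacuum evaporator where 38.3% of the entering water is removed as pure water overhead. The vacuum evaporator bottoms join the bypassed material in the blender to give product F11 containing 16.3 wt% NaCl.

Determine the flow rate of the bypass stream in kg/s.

642.6 kg/s

All 1715×0.129 = 221.24 kg/s of NaCl reaches F11, so F11 = 221.24/0.163 = 1357.3 kg/s and vapour = 357.73 kg/s.
The evaporator receives (1−α)·1715 of feed at 0.871 water and removes 0.383 of that water:
0.383×0.871×(1−α)×1715 = 357.73
(1−α) = 357.73/572.11 = 0.6253;  α = 0.3747.
Bypass flow = 0.3747×1715 = 642.65 kg/s.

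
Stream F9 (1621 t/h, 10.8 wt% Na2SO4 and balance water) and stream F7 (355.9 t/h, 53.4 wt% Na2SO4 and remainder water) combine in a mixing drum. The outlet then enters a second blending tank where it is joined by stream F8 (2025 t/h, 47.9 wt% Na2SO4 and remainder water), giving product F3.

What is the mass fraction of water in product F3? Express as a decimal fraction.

Overall, product flow = 4001.9 t/h.
water in = 1621×0.892 + 355.9×0.466 + 2025×0.521 = 2666.8 t/h.
water fraction in F3 = 0.666.

0.666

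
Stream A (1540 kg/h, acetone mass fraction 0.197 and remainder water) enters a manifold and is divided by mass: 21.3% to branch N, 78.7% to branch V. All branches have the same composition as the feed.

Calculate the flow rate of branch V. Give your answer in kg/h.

Branch V flow = 0.787×1540 = 1212 kg/h.

1212 kg/h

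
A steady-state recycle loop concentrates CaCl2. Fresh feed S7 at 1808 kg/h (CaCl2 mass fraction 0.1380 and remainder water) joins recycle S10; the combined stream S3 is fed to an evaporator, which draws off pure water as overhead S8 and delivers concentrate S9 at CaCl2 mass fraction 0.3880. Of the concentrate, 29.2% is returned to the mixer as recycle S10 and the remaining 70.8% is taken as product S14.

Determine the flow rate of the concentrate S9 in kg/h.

Overall CaCl2 balance (none leaves overhead): CaCl2 in fresh feed = CaCl2 in product, i.e. 1808×0.138 = (1−0.292)·S9·0.388.
S9 = 249.5/(0.388×0.708) = 908.26 kg/h.

908.3 kg/h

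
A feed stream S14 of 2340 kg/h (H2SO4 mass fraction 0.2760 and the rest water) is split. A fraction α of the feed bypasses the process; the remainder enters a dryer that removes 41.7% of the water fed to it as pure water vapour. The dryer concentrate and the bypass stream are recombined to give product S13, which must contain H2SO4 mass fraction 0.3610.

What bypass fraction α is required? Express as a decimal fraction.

All 2340×0.276 = 645.84 kg/h of H2SO4 reaches S13, so S13 = 645.84/0.361 = 1789 kg/h and vapour = 550.97 kg/h.
The evaporator receives (1−α)·2340 of feed at 0.724 water and removes 0.417 of that water:
0.417×0.724×(1−α)×2340 = 550.97
(1−α) = 550.97/706.46 = 0.7799;  α = 0.2201.

0.220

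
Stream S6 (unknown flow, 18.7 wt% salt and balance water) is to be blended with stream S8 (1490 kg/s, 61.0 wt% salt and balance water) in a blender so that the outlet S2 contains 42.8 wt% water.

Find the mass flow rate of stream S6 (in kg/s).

147.1 kg/s

Let S6 be the unknown flow. Total out = 1490 + S6.
water balance: 581.1 + 0.813·S6 = 0.428·(1490 + S6)
(0.813 − 0.428)·S6 = 0.428×1490 − 581.1 = 56.62
S6 = 56.62 / 0.385 = 147.06 kg/s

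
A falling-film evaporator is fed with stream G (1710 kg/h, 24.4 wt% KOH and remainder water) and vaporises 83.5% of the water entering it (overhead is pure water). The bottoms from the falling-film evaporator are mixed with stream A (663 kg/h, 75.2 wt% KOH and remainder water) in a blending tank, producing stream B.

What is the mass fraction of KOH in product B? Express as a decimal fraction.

Vapour removed = 0.835×0.756×1710 = 1079.5 kg/h; concentrate = 630.55 kg/h.
KOH reaching the mixer = 417.24 (from concentrate) + 663×0.752 = 915.82 kg/h.
Product flow = 630.55 + 663 = 1293.5 kg/h; KOH fraction = 0.708.

0.708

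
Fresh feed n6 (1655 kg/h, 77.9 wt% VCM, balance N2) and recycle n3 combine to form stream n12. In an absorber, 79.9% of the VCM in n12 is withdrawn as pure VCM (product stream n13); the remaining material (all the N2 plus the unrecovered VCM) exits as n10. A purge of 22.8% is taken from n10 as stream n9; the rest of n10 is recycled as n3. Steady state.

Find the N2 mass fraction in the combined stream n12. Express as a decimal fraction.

0.5125

N2 enters only via n6 and leaves only via the purge: 1655×0.221 = 0.228×(N2 in n10), and the absorber passes all N2, so N2 in n12 = N2 in n10 = 1604.2 kg/h.
VCM in n12: m_A = 1655×0.779 + (1−0.228)·(1−0.799)·m_A, so m_A = 1289.2/0.8448 = 1526 kg/h.
n12 = 1526 + 1604.2 = 3130.2 kg/h.
N2 fraction in n12 = 1604.2/3130.2 = 0.5125.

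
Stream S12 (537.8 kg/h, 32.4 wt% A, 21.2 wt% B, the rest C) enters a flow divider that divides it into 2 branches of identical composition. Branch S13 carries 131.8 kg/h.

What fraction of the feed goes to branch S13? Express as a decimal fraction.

Fraction to S13 = 131.8/537.8 = 0.2451.

0.245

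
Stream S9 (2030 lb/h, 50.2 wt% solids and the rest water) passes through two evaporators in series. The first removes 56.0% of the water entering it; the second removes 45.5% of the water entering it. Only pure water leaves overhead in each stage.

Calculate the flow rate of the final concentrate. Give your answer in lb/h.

1261 lb/h

water in feed = 2030×0.498 = 1010.9 lb/h.
After stage 1: water left = (1−0.560)×1010.9 = 444.81; stream total = 1463.9 lb/h.
After stage 2: water left = (1−0.455)×444.81 = 242.42; final concentrate = 1261.5 lb/h.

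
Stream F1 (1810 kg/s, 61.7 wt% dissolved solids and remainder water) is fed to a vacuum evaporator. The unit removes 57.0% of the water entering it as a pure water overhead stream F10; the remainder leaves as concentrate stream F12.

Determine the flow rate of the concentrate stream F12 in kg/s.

1415 kg/s

water entering = 1810×0.383 = 693.23 kg/s; overhead removed = 0.570×693.23 = 395.14 kg/s.
Concentrate = 1810 − 395.14 = 1414.9 kg/s.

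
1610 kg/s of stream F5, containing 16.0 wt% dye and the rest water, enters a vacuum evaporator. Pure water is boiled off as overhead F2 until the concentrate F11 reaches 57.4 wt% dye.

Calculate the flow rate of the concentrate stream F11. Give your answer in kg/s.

dye is conserved: 1610×0.160 = 257.6 kg/s all reports to the concentrate.
Concentrate = 257.6/(target fraction) = 448.78 kg/s.

448.8 kg/s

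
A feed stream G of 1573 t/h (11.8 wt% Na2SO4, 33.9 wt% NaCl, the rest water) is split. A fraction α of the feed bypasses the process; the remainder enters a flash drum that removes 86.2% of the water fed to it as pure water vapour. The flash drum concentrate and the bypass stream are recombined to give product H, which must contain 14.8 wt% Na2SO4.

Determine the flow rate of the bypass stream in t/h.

891.8 t/h

All 1573×0.118 = 185.61 t/h of Na2SO4 reaches H, so H = 185.61/0.148 = 1254.1 t/h and vapour = 318.85 t/h.
The evaporator receives (1−α)·1573 of feed at 0.543 water and removes 0.862 of that water:
0.862×0.543×(1−α)×1573 = 318.85
(1−α) = 318.85/736.27 = 0.4331;  α = 0.5669.
Bypass flow = 0.5669×1573 = 891.79 t/h.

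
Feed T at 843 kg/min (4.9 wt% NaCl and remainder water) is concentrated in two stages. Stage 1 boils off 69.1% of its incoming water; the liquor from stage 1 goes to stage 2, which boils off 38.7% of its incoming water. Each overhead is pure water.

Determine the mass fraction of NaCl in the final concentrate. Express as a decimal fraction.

0.214

water in feed = 843×0.951 = 801.69 kg/min.
After stage 1: water left = (1−0.691)×801.69 = 247.72; stream total = 289.03 kg/min.
After stage 2: water left = (1−0.387)×247.72 = 151.85; final concentrate = 193.16 kg/min.
NaCl fraction = 41.307/193.16 = 0.214.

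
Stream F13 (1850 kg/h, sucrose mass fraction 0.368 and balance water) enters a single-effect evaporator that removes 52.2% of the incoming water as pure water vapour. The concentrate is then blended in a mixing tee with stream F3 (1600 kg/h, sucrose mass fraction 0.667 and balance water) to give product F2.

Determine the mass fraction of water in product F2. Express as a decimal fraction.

Vapour removed = 0.522×0.632×1850 = 610.32 kg/h; concentrate = 1239.7 kg/h.
water reaching the mixer = 558.88 (from concentrate) + 1600×0.333 = 1091.7 kg/h.
Product flow = 1239.7 + 1600 = 2839.7 kg/h; water fraction = 0.384.

0.384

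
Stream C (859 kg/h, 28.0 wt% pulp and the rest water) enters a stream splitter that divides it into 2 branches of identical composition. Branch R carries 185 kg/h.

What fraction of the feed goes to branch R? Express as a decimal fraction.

0.215

Fraction to R = 185/859 = 0.2154.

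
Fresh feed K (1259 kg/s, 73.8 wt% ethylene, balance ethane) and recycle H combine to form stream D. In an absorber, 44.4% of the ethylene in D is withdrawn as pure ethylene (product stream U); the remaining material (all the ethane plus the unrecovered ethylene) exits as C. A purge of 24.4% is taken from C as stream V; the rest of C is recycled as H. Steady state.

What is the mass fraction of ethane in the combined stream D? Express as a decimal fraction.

ethane enters only via K and leaves only via the purge: 1259×0.262 = 0.244×(ethane in C), and the absorber passes all ethane, so ethane in D = ethane in C = 1351.9 kg/s.
ethylene in D: m_A = 1259×0.738 + (1−0.244)·(1−0.444)·m_A, so m_A = 929.14/0.5797 = 1602.9 kg/s.
D = 1602.9 + 1351.9 = 2954.8 kg/s.
ethane fraction in D = 1351.9/2954.8 = 0.458.

0.458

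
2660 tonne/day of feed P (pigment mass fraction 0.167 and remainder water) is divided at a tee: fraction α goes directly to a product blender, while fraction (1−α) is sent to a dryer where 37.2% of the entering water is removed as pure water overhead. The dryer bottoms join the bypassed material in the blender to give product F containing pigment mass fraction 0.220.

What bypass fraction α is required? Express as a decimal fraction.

0.223

All 2660×0.167 = 444.22 tonne/day of pigment reaches F, so F = 444.22/0.220 = 2019.2 tonne/day and vapour = 640.82 tonne/day.
The evaporator receives (1−α)·2660 of feed at 0.833 water and removes 0.372 of that water:
0.372×0.833×(1−α)×2660 = 640.82
(1−α) = 640.82/824.27 = 0.7774;  α = 0.2226.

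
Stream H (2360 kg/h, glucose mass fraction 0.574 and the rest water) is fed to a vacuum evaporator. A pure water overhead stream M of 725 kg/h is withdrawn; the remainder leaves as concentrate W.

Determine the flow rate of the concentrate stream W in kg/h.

Concentrate = 2360 − 725 = 1635 kg/h.

1635 kg/h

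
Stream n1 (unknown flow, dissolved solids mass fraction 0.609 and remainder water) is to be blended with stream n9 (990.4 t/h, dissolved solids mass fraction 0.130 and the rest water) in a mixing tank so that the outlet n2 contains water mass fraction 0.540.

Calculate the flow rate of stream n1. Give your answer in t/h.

2194 t/h

Let n1 be the unknown flow. Total out = 990.4 + n1.
water balance: 861.65 + 0.391·n1 = 0.540·(990.4 + n1)
(0.391 − 0.540)·n1 = 0.540×990.4 − 861.65 = -326.83
n1 = -326.83 / -0.149 = 2193.5 t/h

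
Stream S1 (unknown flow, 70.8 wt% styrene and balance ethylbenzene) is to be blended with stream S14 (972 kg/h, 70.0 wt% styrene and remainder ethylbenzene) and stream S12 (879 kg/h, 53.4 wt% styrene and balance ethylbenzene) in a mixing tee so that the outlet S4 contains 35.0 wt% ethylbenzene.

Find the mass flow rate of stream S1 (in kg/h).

920.1 kg/h

Let S1 be the unknown flow. Total out = 1851 + S1.
ethylbenzene balance: 701.21 + 0.292·S1 = 0.350·(1851 + S1)
(0.292 − 0.350)·S1 = 0.350×1851 − 701.21 = -53.364
S1 = -53.364 / -0.058 = 920.07 kg/h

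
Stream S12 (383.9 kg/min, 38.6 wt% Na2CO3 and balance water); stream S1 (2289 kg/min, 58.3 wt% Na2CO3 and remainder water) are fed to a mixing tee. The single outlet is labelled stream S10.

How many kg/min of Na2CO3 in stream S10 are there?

Na2CO3 out = Na2CO3 in = 383.9×0.386 + 2289×0.583 = 1482.7 kg/min.

1483 kg/min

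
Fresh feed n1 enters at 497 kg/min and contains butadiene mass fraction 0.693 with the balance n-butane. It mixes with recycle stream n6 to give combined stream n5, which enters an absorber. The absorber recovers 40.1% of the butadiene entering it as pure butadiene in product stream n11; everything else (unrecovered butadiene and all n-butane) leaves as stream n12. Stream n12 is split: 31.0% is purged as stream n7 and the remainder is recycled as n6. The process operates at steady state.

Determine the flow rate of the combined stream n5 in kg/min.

1079 kg/min

n-butane enters only via n1 and leaves only via the purge: 497×0.307 = 0.310×(n-butane in n12), and the absorber passes all n-butane, so n-butane in n5 = n-butane in n12 = 492.19 kg/min.
butadiene in n5: m_A = 497×0.693 + (1−0.310)·(1−0.401)·m_A, so m_A = 344.42/0.5867 = 587.06 kg/min.
n5 = 587.06 + 492.19 = 1079.2 kg/min.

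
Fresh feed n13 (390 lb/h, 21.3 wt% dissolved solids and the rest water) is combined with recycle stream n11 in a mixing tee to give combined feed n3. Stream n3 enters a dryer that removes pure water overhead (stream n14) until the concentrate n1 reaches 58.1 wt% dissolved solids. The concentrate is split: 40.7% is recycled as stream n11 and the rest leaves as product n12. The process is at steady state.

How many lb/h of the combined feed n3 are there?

Overall dissolved solids balance (none leaves overhead): dissolved solids in fresh feed = dissolved solids in product, i.e. 390×0.213 = (1−0.407)·n1·0.581.
n1 = 83.07/(0.581×0.593) = 241.11 lb/h.
Recycle n11 = 0.407×241.11 = 98.131 lb/h.
Combined feed n3 = 390 + 98.131 = 488.13 lb/h.

488.1 lb/h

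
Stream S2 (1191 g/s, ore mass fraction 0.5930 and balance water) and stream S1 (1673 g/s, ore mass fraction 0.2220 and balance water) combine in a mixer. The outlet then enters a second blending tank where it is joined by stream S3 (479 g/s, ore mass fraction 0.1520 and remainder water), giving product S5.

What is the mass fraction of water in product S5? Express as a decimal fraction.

Overall, product flow = 3343 g/s.
water in = 1191×0.407 + 1673×0.778 + 479×0.848 = 2192.5 g/s.
water fraction in S5 = 0.6559.

0.6559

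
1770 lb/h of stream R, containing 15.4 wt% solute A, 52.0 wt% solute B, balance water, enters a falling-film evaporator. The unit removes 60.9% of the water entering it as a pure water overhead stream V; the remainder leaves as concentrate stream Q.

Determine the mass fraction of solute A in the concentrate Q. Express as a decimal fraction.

0.1921

solute A is not removed: 1770×0.154 = 272.58 lb/h of solute A enters Q.
water entering = 1770×0.326 = 577.02 lb/h; overhead removed = 0.609×577.02 = 351.41 lb/h.
Concentrate = 1770 − 351.41 = 1418.6 lb/h.
Mass fraction = 272.58/1418.6 = 0.1921.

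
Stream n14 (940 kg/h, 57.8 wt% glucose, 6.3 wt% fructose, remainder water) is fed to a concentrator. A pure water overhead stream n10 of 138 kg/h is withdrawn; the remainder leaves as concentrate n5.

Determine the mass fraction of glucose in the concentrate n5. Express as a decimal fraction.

0.677

glucose is not removed: 940×0.578 = 543.32 kg/h of glucose enters n5.
Concentrate = 940 − 138 = 802 kg/h.
Mass fraction = 543.32/802 = 0.677.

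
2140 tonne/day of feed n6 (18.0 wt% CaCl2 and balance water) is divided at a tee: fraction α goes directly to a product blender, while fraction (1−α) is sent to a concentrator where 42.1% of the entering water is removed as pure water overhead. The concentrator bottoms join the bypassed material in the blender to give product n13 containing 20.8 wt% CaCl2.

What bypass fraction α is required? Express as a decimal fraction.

0.610

All 2140×0.180 = 385.2 tonne/day of CaCl2 reaches n13, so n13 = 385.2/0.208 = 1851.9 tonne/day and vapour = 288.08 tonne/day.
The evaporator receives (1−α)·2140 of feed at 0.820 water and removes 0.421 of that water:
0.421×0.820×(1−α)×2140 = 288.08
(1−α) = 288.08/738.77 = 0.3899;  α = 0.6101.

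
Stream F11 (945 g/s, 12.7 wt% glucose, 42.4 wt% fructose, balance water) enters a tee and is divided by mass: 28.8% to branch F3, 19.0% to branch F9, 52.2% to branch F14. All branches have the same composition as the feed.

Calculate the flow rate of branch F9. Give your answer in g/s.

Branch F9 flow = 0.190×945 = 179.55 g/s.

179.6 g/s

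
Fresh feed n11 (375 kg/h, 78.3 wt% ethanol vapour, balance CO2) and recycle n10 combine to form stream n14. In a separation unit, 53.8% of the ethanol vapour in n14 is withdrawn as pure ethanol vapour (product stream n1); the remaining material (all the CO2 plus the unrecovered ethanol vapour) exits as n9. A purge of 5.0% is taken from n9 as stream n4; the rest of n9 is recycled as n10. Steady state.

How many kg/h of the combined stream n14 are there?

2151 kg/h

CO2 enters only via n11 and leaves only via the purge: 375×0.217 = 0.050×(CO2 in n9), and the separation unit passes all CO2, so CO2 in n14 = CO2 in n9 = 1627.5 kg/h.
ethanol vapour in n14: m_A = 375×0.783 + (1−0.050)·(1−0.538)·m_A, so m_A = 293.62/0.5611 = 523.3 kg/h.
n14 = 523.3 + 1627.5 = 2150.8 kg/h.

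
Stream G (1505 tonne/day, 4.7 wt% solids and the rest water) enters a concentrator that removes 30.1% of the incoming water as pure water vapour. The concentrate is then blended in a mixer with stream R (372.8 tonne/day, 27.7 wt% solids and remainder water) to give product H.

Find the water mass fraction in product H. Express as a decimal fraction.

Vapour removed = 0.301×0.953×1505 = 431.71 tonne/day; concentrate = 1073.3 tonne/day.
water reaching the mixer = 1002.6 (from concentrate) + 372.8×0.723 = 1272.1 tonne/day.
Product flow = 1073.3 + 372.8 = 1446.1 tonne/day; water fraction = 0.880.

0.880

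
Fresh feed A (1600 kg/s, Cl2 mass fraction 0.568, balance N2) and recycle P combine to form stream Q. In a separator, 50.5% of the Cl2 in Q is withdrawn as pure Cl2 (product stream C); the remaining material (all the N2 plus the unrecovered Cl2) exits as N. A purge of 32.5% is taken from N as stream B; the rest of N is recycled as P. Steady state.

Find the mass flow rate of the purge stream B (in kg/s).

N2 enters only via A and leaves only via the purge: 1600×0.432 = 0.325×(N2 in N), and the separator passes all N2, so N2 in Q = N2 in N = 2126.8 kg/s.
Cl2 in Q: m_A = 1600×0.568 + (1−0.325)·(1−0.505)·m_A, so m_A = 908.8/0.6659 = 1364.8 kg/s.
N = (1−0.505)×1364.8 + 2126.8 = 2802.4 kg/s.
Purge B = 0.325×2802.4 = 910.77 kg/s.

910.8 kg/s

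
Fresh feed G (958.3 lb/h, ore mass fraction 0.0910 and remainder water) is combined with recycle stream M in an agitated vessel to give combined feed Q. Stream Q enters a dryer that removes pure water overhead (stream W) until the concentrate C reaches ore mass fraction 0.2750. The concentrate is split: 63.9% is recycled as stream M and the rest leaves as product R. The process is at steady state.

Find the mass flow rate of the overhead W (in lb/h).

641.2 lb/h

Overall ore balance (none leaves overhead): ore in fresh feed = ore in product, i.e. 958.3×0.091 = (1−0.639)·C·0.275.
C = 87.205/(0.275×0.361) = 878.42 lb/h.
Recycle M = 0.639×878.42 = 561.31 lb/h.
Combined feed Q = 958.3 + 561.31 = 1519.6 lb/h.
Overhead W = Q − C = 1519.6 − 878.42 = 641.19 lb/h.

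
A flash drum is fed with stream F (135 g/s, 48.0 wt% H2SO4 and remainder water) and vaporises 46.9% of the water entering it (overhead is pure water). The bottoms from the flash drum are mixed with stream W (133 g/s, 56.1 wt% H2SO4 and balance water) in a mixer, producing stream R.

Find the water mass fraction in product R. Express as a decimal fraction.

Vapour removed = 0.469×0.520×135 = 32.924 g/s; concentrate = 102.08 g/s.
water reaching the mixer = 37.276 (from concentrate) + 133×0.439 = 95.663 g/s.
Product flow = 102.08 + 133 = 235.08 g/s; water fraction = 0.4069.

0.4069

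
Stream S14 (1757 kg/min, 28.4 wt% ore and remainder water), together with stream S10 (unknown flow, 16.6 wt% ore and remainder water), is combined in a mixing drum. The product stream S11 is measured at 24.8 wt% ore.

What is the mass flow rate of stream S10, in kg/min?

Let S10 be the unknown flow. Total out = 1757 + S10.
ore balance: 498.99 + 0.166·S10 = 0.248·(1757 + S10)
(0.166 − 0.248)·S10 = 0.248×1757 − 498.99 = -63.252
S10 = -63.252 / -0.082 = 771.37 kg/min

771.4 kg/min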